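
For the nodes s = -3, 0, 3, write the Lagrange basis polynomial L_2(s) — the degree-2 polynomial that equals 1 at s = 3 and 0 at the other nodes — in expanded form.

L_2(s) = (1/18)s^2 + (1/6)s

L_2(s) = (s + 3)s / [(6)·(3)]
       = (s^2 + 3s) / (18)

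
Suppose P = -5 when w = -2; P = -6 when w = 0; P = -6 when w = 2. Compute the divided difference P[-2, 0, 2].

P[-2,0] = (-6 - (-5)) / (0 - (-2)) = -1/2
P[0,2] = (-6 - (-6)) / (2 - 0) = 0
P[-2,0,2] = (0 - (-1/2)) / (2 - (-2)) = 1/8

1/8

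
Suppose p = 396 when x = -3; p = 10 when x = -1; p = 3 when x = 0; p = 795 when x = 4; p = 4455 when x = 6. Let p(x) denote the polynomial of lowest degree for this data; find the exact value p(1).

0

L_0(1) = (2)·(1)·(-3)·(-5)/[(-2)·(-3)·(-7)·(-9)] = 5/63
L_1(1) = (4)·(1)·(-3)·(-5)/[(2)·(-1)·(-5)·(-7)] = -6/7
L_2(1) = (4)·(2)·(-3)·(-5)/[(3)·(1)·(-4)·(-6)] = 5/3
L_3(1) = (4)·(2)·(1)·(-5)/[(7)·(5)·(4)·(-2)] = 1/7
L_4(1) = (4)·(2)·(1)·(-3)/[(9)·(7)·(6)·(2)] = -2/63
Sum: 396·(5/63) + 10·(-6/7) + 3·(5/3) + 795·(1/7) + 4455·(-2/63) = 0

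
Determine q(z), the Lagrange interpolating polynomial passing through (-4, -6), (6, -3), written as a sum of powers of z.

q(z) = (3/10)z - 24/5

Build the Lagrange basis polynomials:
L_0(z) = (z - 6) / [-10] = -(1/10)z + 3/5
L_1(z) = (z + 4) / [10] = (1/10)z + 2/5
q(z) = (-6)·L_0 + (-3)·L_1
  (-6)·L_0(z) = (3/5)z - 18/5
  (-3)·L_1(z) = -(3/10)z - 6/5
Adding term by term: (3/10)z - 24/5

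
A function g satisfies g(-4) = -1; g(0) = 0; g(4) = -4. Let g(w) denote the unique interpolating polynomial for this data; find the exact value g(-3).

-9/32

Using Newton's divided-difference form:
g[-4,0] = (0 - (-1)) / (0 - (-4)) = 1/4
g[0,4] = (-4 - 0) / (4 - 0) = -1
g[-4,0,4] = (-1 - 1/4) / (4 - (-4)) = -5/32
g(-3) = -1 + (1/4)·(1) + (-5/32)·(1)·(-3) = -9/32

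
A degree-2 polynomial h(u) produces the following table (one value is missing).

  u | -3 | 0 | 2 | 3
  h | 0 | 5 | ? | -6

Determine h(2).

-5/9

The 3 known values determine h uniquely (degree ≤ 2).
Evaluate each Lagrange basis at u = 2:
L_0(2) = (2)·(-1)/[(-3)·(-6)] = -1/9
L_1(2) = (5)·(-1)/[(3)·(-3)] = 5/9
L_2(2) = (5)·(2)/[(6)·(3)] = 5/9
Sum: 0 + 5·(5/9) + (-6)·(5/9) = -5/9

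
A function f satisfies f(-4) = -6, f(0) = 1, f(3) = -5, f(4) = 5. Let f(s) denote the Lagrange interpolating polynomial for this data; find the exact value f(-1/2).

965/256

L_0(-1/2) = (-1/2)·(-7/2)·(-9/2)/[(-4)·(-7)·(-8)] = 9/256
L_1(-1/2) = (7/2)·(-7/2)·(-9/2)/[(4)·(-3)·(-4)] = 147/128
L_2(-1/2) = (7/2)·(-1/2)·(-9/2)/[(7)·(3)·(-1)] = -3/8
L_3(-1/2) = (7/2)·(-1/2)·(-7/2)/[(8)·(4)·(1)] = 49/256
Sum: (-6)·(9/256) + 1·(147/128) + (-5)·(-3/8) + 5·(49/256) = 965/256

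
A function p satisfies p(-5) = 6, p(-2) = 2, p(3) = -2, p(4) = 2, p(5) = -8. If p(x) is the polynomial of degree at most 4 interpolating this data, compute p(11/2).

Evaluate each Lagrange basis at x = 11/2:
L_0(11/2) = (15/2)·(5/2)·(3/2)·(1/2)/[(-3)·(-8)·(-9)·(-10)] = 5/768
L_1(11/2) = (21/2)·(5/2)·(3/2)·(1/2)/[(3)·(-5)·(-6)·(-7)] = -1/32
L_2(11/2) = (21/2)·(15/2)·(3/2)·(1/2)/[(8)·(5)·(-1)·(-2)] = 189/256
L_3(11/2) = (21/2)·(15/2)·(5/2)·(1/2)/[(9)·(6)·(1)·(-1)] = -175/96
L_4(11/2) = (21/2)·(15/2)·(5/2)·(3/2)/[(10)·(7)·(2)·(1)] = 135/64
Sum: 6·(5/768) + 2·(-1/32) + (-2)·(189/256) + 2·(-175/96) + (-8)·(135/64) = -1057/48

-1057/48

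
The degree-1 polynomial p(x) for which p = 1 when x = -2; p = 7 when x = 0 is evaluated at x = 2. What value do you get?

13

Evaluate each Lagrange basis at x = 2:
L_0(2) = (2)/[(-2)] = -1
L_1(2) = (4)/[(2)] = 2
Sum: 1·(-1) + 7·(2) = 13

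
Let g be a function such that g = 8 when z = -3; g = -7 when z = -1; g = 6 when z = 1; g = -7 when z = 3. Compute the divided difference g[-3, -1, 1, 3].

-9/8

g[-3,-1] = (-7 - 8) / (-1 - (-3)) = -15/2
g[-1,1] = (6 - (-7)) / (1 - (-1)) = 13/2
g[1,3] = (-7 - 6) / (3 - 1) = -13/2
g[-3,-1,1] = (13/2 - (-15/2)) / (1 - (-3)) = 7/2
g[-1,1,3] = (-13/2 - 13/2) / (3 - (-1)) = -13/4
g[-3,-1,1,3] = (-13/4 - 7/2) / (3 - (-3)) = -9/8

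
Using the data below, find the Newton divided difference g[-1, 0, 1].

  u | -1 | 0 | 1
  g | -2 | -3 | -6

g[-1,0] = (-3 - (-2)) / (0 - (-1)) = -1
g[0,1] = (-6 - (-3)) / (1 - 0) = -3
g[-1,0,1] = (-3 - (-1)) / (1 - (-1)) = -1

-1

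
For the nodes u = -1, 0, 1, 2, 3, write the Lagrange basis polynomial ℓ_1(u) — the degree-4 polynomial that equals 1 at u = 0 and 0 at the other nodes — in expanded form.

ℓ_1(u) = -(1/6)u^4 + (5/6)u^3 - (5/6)u^2 - (5/6)u + 1

ℓ_1(u) = (u + 1)(u - 1)(u - 2)(u - 3) / [(1)·(-1)·(-2)·(-3)]
       = (u^4 - 5u^3 + 5u^2 + 5u - 6) / (-6)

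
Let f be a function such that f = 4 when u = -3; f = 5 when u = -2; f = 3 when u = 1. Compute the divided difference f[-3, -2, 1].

f[-3,-2] = (5 - 4) / (-2 - (-3)) = 1
f[-2,1] = (3 - 5) / (1 - (-2)) = -2/3
f[-3,-2,1] = (-2/3 - 1) / (1 - (-3)) = -5/12

-5/12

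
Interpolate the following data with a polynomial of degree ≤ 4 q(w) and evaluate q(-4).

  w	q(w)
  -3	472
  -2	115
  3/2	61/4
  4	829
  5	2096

L_0(-4) = (-2)·(-11/2)·(-8)·(-9)/[(-1)·(-9/2)·(-7)·(-8)] = 22/7
L_1(-4) = (-1)·(-11/2)·(-8)·(-9)/[(1)·(-7/2)·(-6)·(-7)] = -132/49
L_2(-4) = (-1)·(-2)·(-8)·(-9)/[(9/2)·(7/2)·(-5/2)·(-7/2)] = 256/245
L_3(-4) = (-1)·(-2)·(-11/2)·(-9)/[(7)·(6)·(5/2)·(-1)] = -33/35
L_4(-4) = (-1)·(-2)·(-11/2)·(-8)/[(8)·(7)·(7/2)·(1)] = 22/49
Sum: 472·(22/7) + 115·(-132/49) + 61/4·(256/245) + 829·(-33/35) + 2096·(22/49) = 1349

1349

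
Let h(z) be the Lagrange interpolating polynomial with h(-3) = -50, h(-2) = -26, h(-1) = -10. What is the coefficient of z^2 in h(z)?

-4

L_0(z) = (z + 2)(z + 1) / [2] = (1/2)z^2 + (3/2)z + 1
L_1(z) = (z + 3)(z + 1) / [-1] = -z^2 - 4z - 3
L_2(z) = (z + 3)(z + 2) / [2] = (1/2)z^2 + (5/2)z + 3
h(z) = (-50)·L_0 + (-26)·L_1 + (-10)·L_2
Only the coefficient of z^2 is needed; take it from each L_i and combine:
(-50)·(1/2) + (-26)·(-1) + (-10)·(1/2) = -4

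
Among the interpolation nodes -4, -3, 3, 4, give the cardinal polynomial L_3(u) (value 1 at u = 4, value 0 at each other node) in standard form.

L_3(u) = (1/56)u^3 + (1/14)u^2 - (9/56)u - 9/14

L_3(u) = (u + 4)(u + 3)(u - 3) / [(8)·(7)·(1)]
       = (u^3 + 4u^2 - 9u - 36) / (56)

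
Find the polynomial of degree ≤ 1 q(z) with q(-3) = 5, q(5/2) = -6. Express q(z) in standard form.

L_0(z) = (z - 5/2) / [-11/2] = -(2/11)z + 5/11
L_1(z) = (z + 3) / [11/2] = (2/11)z + 6/11
q(z) = 5·L_0 + (-6)·L_1
  5·L_0(z) = -(10/11)z + 25/11
  (-6)·L_1(z) = -(12/11)z - 36/11
Adding term by term: -2z - 1

q(z) = -2z - 1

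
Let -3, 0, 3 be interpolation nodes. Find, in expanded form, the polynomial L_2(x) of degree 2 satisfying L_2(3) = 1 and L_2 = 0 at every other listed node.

L_2(x) = (1/18)x^2 + (1/6)x

L_2(x) = (x + 3)x / [(6)·(3)]
       = (x^2 + 3x) / (18)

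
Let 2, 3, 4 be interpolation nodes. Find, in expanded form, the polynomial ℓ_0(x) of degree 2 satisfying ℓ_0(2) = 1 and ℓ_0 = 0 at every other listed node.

ℓ_0(x) = (1/2)x^2 - (7/2)x + 6

ℓ_0(x) = (x - 3)(x - 4) / [(-1)·(-2)]
       = (x^2 - 7x + 12) / (2)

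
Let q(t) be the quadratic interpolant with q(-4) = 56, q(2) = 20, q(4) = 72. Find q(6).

156

Using Newton's divided-difference form:
q[-4,2] = (20 - 56) / (2 - (-4)) = -6
q[2,4] = (72 - 20) / (4 - 2) = 26
q[-4,2,4] = (26 - (-6)) / (4 - (-4)) = 4
q(6) = 56 + (-6)·(10) + 4·(10)·(4) = 156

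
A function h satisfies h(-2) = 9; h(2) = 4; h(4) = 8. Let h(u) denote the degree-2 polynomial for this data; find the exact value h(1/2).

L_0(1/2) = (-3/2)·(-7/2)/[(-4)·(-6)] = 7/32
L_1(1/2) = (5/2)·(-7/2)/[(4)·(-2)] = 35/32
L_2(1/2) = (5/2)·(-3/2)/[(6)·(2)] = -5/16
Sum: 9·(7/32) + 4·(35/32) + 8·(-5/16) = 123/32

123/32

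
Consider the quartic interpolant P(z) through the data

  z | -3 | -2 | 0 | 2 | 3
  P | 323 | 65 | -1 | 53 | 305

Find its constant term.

L_0(z) = (z + 2)z(z - 2)(z - 3) / [90] = (1/90)z^4 - (1/30)z^3 - (2/45)z^2 + (2/15)z
L_1(z) = (z + 3)z(z - 2)(z - 3) / [-40] = -(1/40)z^4 + (1/20)z^3 + (9/40)z^2 - (9/20)z
L_2(z) = (z + 3)(z + 2)(z - 2)(z - 3) / [36] = (1/36)z^4 - (13/36)z^2 + 1
L_3(z) = (z + 3)(z + 2)z(z - 3) / [-40] = -(1/40)z^4 - (1/20)z^3 + (9/40)z^2 + (9/20)z
L_4(z) = (z + 3)(z + 2)z(z - 2) / [90] = (1/90)z^4 + (1/30)z^3 - (2/45)z^2 - (2/15)z
P(z) = 323·L_0 + 65·L_1 + (-1)·L_2 + 53·L_3 + 305·L_4
Only the constant term is needed; take it from each L_i and combine:
323·(0) + 65·(0) + (-1)·(1) + 53·(0) + 305·(0) = -1

-1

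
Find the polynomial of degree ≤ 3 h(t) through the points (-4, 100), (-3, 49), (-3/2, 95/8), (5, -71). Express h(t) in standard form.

Newton's divided differences:
h[-4,-3] = (49 - 100) / (-3 - (-4)) = -51
h[-3,-3/2] = (95/8 - 49) / (-3/2 - (-3)) = -99/4
h[-3/2,5] = (-71 - 95/8) / (5 - (-3/2)) = -51/4
h[-4,-3,-3/2] = (-99/4 - (-51)) / (-3/2 - (-4)) = 21/2
h[-3,-3/2,5] = (-51/4 - (-99/4)) / (5 - (-3)) = 3/2
h[-4,-3,-3/2,5] = (3/2 - 21/2) / (5 - (-4)) = -1
h(t) = 100 + (-51)·(t + 4) + (21/2)·(t + 4)(t + 3) + (-1)·(t + 4)(t + 3)(t + 3/2)
Expanding: h(t) = -t^3 + 2t^2 + 4

h(t) = -t^3 + 2t^2 + 4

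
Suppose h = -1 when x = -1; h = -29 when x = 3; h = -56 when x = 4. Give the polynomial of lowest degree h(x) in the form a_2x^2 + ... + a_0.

h(x) = -4x^2 + x + 4

Newton's divided differences:
h[-1,3] = (-29 - (-1)) / (3 - (-1)) = -7
h[3,4] = (-56 - (-29)) / (4 - 3) = -27
h[-1,3,4] = (-27 - (-7)) / (4 - (-1)) = -4
h(x) = -1 + (-7)·(x + 1) + (-4)·(x + 1)(x - 3)
Expanding: h(x) = -4x^2 + x + 4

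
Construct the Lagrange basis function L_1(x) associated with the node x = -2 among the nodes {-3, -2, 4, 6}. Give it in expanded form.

L_1(x) = (1/48)x^3 - (7/48)x^2 - (1/8)x + 3/2

L_1(x) = (x + 3)(x - 4)(x - 6) / [(1)·(-6)·(-8)]
       = (x^3 - 7x^2 - 6x + 72) / (48)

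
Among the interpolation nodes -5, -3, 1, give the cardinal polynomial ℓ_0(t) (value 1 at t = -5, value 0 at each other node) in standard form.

ℓ_0(t) = (1/12)t^2 + (1/6)t - 1/4

ℓ_0(t) = (t + 3)(t - 1) / [(-2)·(-6)]
       = (t^2 + 2t - 3) / (12)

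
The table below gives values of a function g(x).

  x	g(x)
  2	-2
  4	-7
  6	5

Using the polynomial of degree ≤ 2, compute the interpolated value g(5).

Evaluate each Lagrange basis at x = 5:
L_0(5) = (1)·(-1)/[(-2)·(-4)] = -1/8
L_1(5) = (3)·(-1)/[(2)·(-2)] = 3/4
L_2(5) = (3)·(1)/[(4)·(2)] = 3/8
Sum: (-2)·(-1/8) + (-7)·(3/4) + 5·(3/8) = -25/8

-25/8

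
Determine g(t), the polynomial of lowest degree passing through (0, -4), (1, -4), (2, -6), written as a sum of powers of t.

g(t) = -t^2 + t - 4

Build the Lagrange basis polynomials:
L_0(t) = (t - 1)(t - 2) / [2] = (1/2)t^2 - (3/2)t + 1
L_1(t) = t(t - 2) / [-1] = -t^2 + 2t
L_2(t) = t(t - 1) / [2] = (1/2)t^2 - (1/2)t
g(t) = (-4)·L_0 + (-4)·L_1 + (-6)·L_2
  (-4)·L_0(t) = -2t^2 + 6t - 4
  (-4)·L_1(t) = 4t^2 - 8t
  (-6)·L_2(t) = -3t^2 + 3t
Adding term by term: -t^2 + t - 4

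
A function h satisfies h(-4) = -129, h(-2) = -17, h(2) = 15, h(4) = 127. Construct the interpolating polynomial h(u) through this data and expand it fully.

h(u) = 2u^3 - 1

Newton's divided differences:
h[-4,-2] = (-17 - (-129)) / (-2 - (-4)) = 56
h[-2,2] = (15 - (-17)) / (2 - (-2)) = 8
h[2,4] = (127 - 15) / (4 - 2) = 56
h[-4,-2,2] = (8 - 56) / (2 - (-4)) = -8
h[-2,2,4] = (56 - 8) / (4 - (-2)) = 8
h[-4,-2,2,4] = (8 - (-8)) / (4 - (-4)) = 2
h(u) = -129 + 56·(u + 4) + (-8)·(u + 4)(u + 2) + 2·(u + 4)(u + 2)(u - 2)
Expanding: h(u) = 2u^3 - 1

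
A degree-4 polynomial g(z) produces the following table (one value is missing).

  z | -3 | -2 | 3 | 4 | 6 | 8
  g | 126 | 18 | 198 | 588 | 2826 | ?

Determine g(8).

8728

The 5 known values determine g uniquely (degree ≤ 4).
L_0(8) = (10)·(5)·(4)·(2)/[(-1)·(-6)·(-7)·(-9)] = 200/189
L_1(8) = (11)·(5)·(4)·(2)/[(1)·(-5)·(-6)·(-8)] = -11/6
L_2(8) = (11)·(10)·(4)·(2)/[(6)·(5)·(-1)·(-3)] = 88/9
L_3(8) = (11)·(10)·(5)·(2)/[(7)·(6)·(1)·(-2)] = -275/21
L_4(8) = (11)·(10)·(5)·(4)/[(9)·(8)·(3)·(2)] = 275/54
Sum: 126·(200/189) + 18·(-11/6) + 198·(88/9) + 588·(-275/21) + 2826·(275/54) = 8728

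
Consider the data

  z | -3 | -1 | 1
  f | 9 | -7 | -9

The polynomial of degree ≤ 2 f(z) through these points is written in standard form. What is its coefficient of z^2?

L_0(z) = (z + 1)(z - 1) / [8] = (1/8)z^2 - 1/8
L_1(z) = (z + 3)(z - 1) / [-4] = -(1/4)z^2 - (1/2)z + 3/4
L_2(z) = (z + 3)(z + 1) / [8] = (1/8)z^2 + (1/2)z + 3/8
f(z) = 9·L_0 + (-7)·L_1 + (-9)·L_2
Only the coefficient of z^2 is needed; take it from each L_i and combine:
9·(1/8) + (-7)·(-1/4) + (-9)·(1/8) = 7/4

7/4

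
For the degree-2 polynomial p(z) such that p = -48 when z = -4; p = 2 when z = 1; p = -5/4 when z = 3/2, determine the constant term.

4

L_0(z) = (z - 1)(z - 3/2) / [55/2] = (2/55)z^2 - (1/11)z + 3/55
L_1(z) = (z + 4)(z - 3/2) / [-5/2] = -(2/5)z^2 - z + 12/5
L_2(z) = (z + 4)(z - 1) / [11/4] = (4/11)z^2 + (12/11)z - 16/11
p(z) = (-48)·L_0 + 2·L_1 + (-5/4)·L_2
Only the constant term is needed; take it from each L_i and combine:
(-48)·(3/55) + 2·(12/5) + (-5/4)·(-16/11) = 4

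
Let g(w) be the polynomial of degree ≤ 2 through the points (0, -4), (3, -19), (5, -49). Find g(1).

L_0(1) = (-2)·(-4)/[(-3)·(-5)] = 8/15
L_1(1) = (1)·(-4)/[(3)·(-2)] = 2/3
L_2(1) = (1)·(-2)/[(5)·(2)] = -1/5
Sum: (-4)·(8/15) + (-19)·(2/3) + (-49)·(-1/5) = -5

-5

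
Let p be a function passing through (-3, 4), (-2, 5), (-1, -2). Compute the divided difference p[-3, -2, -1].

-4

p[-3,-2] = (5 - 4) / (-2 - (-3)) = 1
p[-2,-1] = (-2 - 5) / (-1 - (-2)) = -7
p[-3,-2,-1] = (-7 - 1) / (-1 - (-3)) = -4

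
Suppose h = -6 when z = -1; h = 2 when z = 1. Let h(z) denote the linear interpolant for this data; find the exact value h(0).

Evaluate each Lagrange basis at z = 0:
L_0(0) = (-1)/[(-2)] = 1/2
L_1(0) = (1)/[(2)] = 1/2
Sum: (-6)·(1/2) + 2·(1/2) = -2

-2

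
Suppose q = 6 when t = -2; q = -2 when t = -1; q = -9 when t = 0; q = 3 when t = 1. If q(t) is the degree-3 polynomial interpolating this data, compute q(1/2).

Evaluate each Lagrange basis at t = 1/2:
L_0(1/2) = (3/2)·(1/2)·(-1/2)/[(-1)·(-2)·(-3)] = 1/16
L_1(1/2) = (5/2)·(1/2)·(-1/2)/[(1)·(-1)·(-2)] = -5/16
L_2(1/2) = (5/2)·(3/2)·(-1/2)/[(2)·(1)·(-1)] = 15/16
L_3(1/2) = (5/2)·(3/2)·(1/2)/[(3)·(2)·(1)] = 5/16
Sum: 6·(1/16) + (-2)·(-5/16) + (-9)·(15/16) + 3·(5/16) = -13/2

-13/2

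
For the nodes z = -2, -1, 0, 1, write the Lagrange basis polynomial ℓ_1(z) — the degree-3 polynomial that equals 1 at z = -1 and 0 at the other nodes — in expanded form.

ℓ_1(z) = (1/2)z^3 + (1/2)z^2 - z

ℓ_1(z) = (z + 2)z(z - 1) / [(1)·(-1)·(-2)]
       = (z^3 + z^2 - 2z) / (2)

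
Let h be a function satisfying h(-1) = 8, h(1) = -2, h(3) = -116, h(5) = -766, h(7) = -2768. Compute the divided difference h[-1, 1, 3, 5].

-9

h[-1,1] = (-2 - 8) / (1 - (-1)) = -5
h[1,3] = (-116 - (-2)) / (3 - 1) = -57
h[3,5] = (-766 - (-116)) / (5 - 3) = -325
h[-1,1,3] = (-57 - (-5)) / (3 - (-1)) = -13
h[1,3,5] = (-325 - (-57)) / (5 - 1) = -67
h[-1,1,3,5] = (-67 - (-13)) / (5 - (-1)) = -9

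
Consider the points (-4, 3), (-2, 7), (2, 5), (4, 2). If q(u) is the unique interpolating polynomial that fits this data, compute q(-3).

535/96

L_0(-3) = (-1)·(-5)·(-7)/[(-2)·(-6)·(-8)] = 35/96
L_1(-3) = (1)·(-5)·(-7)/[(2)·(-4)·(-6)] = 35/48
L_2(-3) = (1)·(-1)·(-7)/[(6)·(4)·(-2)] = -7/48
L_3(-3) = (1)·(-1)·(-5)/[(8)·(6)·(2)] = 5/96
Sum: 3·(35/96) + 7·(35/48) + 5·(-7/48) + 2·(5/96) = 535/96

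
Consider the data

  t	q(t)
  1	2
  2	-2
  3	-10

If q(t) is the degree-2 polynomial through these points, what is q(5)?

-38

Evaluate each Lagrange basis at t = 5:
L_0(5) = (3)·(2)/[(-1)·(-2)] = 3
L_1(5) = (4)·(2)/[(1)·(-1)] = -8
L_2(5) = (4)·(3)/[(2)·(1)] = 6
Sum: 2·(3) + (-2)·(-8) + (-10)·(6) = -38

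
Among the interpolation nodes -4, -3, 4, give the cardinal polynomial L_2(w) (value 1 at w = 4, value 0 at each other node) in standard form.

L_2(w) = (1/56)w^2 + (1/8)w + 3/14

L_2(w) = (w + 4)(w + 3) / [(8)·(7)]
       = (w^2 + 7w + 12) / (56)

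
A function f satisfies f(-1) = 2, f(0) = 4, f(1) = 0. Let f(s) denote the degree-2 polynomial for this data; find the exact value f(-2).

-6

Evaluate each Lagrange basis at s = -2:
L_0(-2) = (-2)·(-3)/[(-1)·(-2)] = 3
L_1(-2) = (-1)·(-3)/[(1)·(-1)] = -3
L_2(-2) = (-1)·(-2)/[(2)·(1)] = 1
Sum: 2·(3) + 4·(-3) + 0 = -6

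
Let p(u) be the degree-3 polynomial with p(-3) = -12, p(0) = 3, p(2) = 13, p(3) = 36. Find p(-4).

-41

Using Newton's divided-difference form:
p[-3,0] = (3 - (-12)) / (0 - (-3)) = 5
p[0,2] = (13 - 3) / (2 - 0) = 5
p[2,3] = (36 - 13) / (3 - 2) = 23
p[-3,0,2] = (5 - 5) / (2 - (-3)) = 0
p[0,2,3] = (23 - 5) / (3 - 0) = 6
p[-3,0,2,3] = (6 - 0) / (3 - (-3)) = 1
p(-4) = -12 + 5·(-1) + 0·(-1)·(-4) + 1·(-1)·(-4)·(-6) = -41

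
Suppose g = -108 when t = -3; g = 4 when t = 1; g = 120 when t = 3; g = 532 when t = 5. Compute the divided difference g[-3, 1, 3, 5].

4

g[-3,1] = (4 - (-108)) / (1 - (-3)) = 28
g[1,3] = (120 - 4) / (3 - 1) = 58
g[3,5] = (532 - 120) / (5 - 3) = 206
g[-3,1,3] = (58 - 28) / (3 - (-3)) = 5
g[1,3,5] = (206 - 58) / (5 - 1) = 37
g[-3,1,3,5] = (37 - 5) / (5 - (-3)) = 4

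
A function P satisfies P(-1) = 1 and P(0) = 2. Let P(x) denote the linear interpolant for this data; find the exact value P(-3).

-1

Evaluate each Lagrange basis at x = -3:
L_0(-3) = (-3)/[(-1)] = 3
L_1(-3) = (-2)/[(1)] = -2
Sum: 1·(3) + 2·(-2) = -1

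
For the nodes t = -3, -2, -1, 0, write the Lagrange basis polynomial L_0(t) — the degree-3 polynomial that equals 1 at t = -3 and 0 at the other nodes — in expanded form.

L_0(t) = (t + 2)(t + 1)t / [(-1)·(-2)·(-3)]
       = (t^3 + 3t^2 + 2t) / (-6)

L_0(t) = -(1/6)t^3 - (1/2)t^2 - (1/3)t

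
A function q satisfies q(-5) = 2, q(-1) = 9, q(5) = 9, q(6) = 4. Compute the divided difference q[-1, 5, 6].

q[-1,5] = (9 - 9) / (5 - (-1)) = 0
q[5,6] = (4 - 9) / (6 - 5) = -5
q[-1,5,6] = (-5 - 0) / (6 - (-1)) = -5/7

-5/7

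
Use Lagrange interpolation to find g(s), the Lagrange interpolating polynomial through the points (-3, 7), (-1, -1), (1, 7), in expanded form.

L_0(s) = (s + 1)(s - 1) / [8] = (1/8)s^2 - 1/8
L_1(s) = (s + 3)(s - 1) / [-4] = -(1/4)s^2 - (1/2)s + 3/4
L_2(s) = (s + 3)(s + 1) / [8] = (1/8)s^2 + (1/2)s + 3/8
g(s) = 7·L_0 + (-1)·L_1 + 7·L_2
  7·L_0(s) = (7/8)s^2 - 7/8
  (-1)·L_1(s) = (1/4)s^2 + (1/2)s - 3/4
  7·L_2(s) = (7/8)s^2 + (7/2)s + 21/8
Adding term by term: 2s^2 + 4s + 1

g(s) = 2s^2 + 4s + 1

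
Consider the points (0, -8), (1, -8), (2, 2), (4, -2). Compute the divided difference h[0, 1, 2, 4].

-9/4

h[0,1] = (-8 - (-8)) / (1 - 0) = 0
h[1,2] = (2 - (-8)) / (2 - 1) = 10
h[2,4] = (-2 - 2) / (4 - 2) = -2
h[0,1,2] = (10 - 0) / (2 - 0) = 5
h[1,2,4] = (-2 - 10) / (4 - 1) = -4
h[0,1,2,4] = (-4 - 5) / (4 - 0) = -9/4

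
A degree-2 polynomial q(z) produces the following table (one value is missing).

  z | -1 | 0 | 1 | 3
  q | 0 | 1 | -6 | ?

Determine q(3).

-44

The 3 known values determine q uniquely (degree ≤ 2).
Evaluate each Lagrange basis at z = 3:
L_0(3) = (3)·(2)/[(-1)·(-2)] = 3
L_1(3) = (4)·(2)/[(1)·(-1)] = -8
L_2(3) = (4)·(3)/[(2)·(1)] = 6
Sum: 0 + 1·(-8) + (-6)·(6) = -44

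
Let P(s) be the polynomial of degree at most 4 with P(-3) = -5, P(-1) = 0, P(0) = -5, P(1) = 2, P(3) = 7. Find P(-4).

-161/2

Evaluate each Lagrange basis at s = -4:
L_0(-4) = (-3)·(-4)·(-5)·(-7)/[(-2)·(-3)·(-4)·(-6)] = 35/12
L_1(-4) = (-1)·(-4)·(-5)·(-7)/[(2)·(-1)·(-2)·(-4)] = -35/4
L_2(-4) = (-1)·(-3)·(-5)·(-7)/[(3)·(1)·(-1)·(-3)] = 35/3
L_3(-4) = (-1)·(-3)·(-4)·(-7)/[(4)·(2)·(1)·(-2)] = -21/4
L_4(-4) = (-1)·(-3)·(-4)·(-5)/[(6)·(4)·(3)·(2)] = 5/12
Sum: (-5)·(35/12) + 0 + (-5)·(35/3) + 2·(-21/4) + 7·(5/12) = -161/2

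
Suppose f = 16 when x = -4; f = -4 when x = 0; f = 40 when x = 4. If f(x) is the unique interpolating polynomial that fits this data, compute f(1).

1

Using Newton's divided-difference form:
f[-4,0] = (-4 - 16) / (0 - (-4)) = -5
f[0,4] = (40 - (-4)) / (4 - 0) = 11
f[-4,0,4] = (11 - (-5)) / (4 - (-4)) = 2
f(1) = 16 + (-5)·(5) + 2·(5)·(1) = 1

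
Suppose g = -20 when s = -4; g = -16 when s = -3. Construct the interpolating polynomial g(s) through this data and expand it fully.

g(s) = 4s - 4

L_0(s) = (s + 3) / [-1] = -s - 3
L_1(s) = (s + 4) / [1] = s + 4
g(s) = (-20)·L_0 + (-16)·L_1
  (-20)·L_0(s) = 20s + 60
  (-16)·L_1(s) = -16s - 64
Adding term by term: 4s - 4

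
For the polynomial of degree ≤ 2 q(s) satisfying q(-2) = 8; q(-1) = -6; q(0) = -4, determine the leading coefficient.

8

The leading coefficient equals the top divided difference q[-2,-1,0].
q[-2,-1] = (-6 - 8) / (-1 - (-2)) = -14
q[-1,0] = (-4 - (-6)) / (0 - (-1)) = 2
q[-2,-1,0] = (2 - (-14)) / (0 - (-2)) = 8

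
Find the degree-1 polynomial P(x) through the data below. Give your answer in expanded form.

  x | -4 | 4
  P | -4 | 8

Build the Lagrange basis polynomials:
L_0(x) = (x - 4) / [-8] = -(1/8)x + 1/2
L_1(x) = (x + 4) / [8] = (1/8)x + 1/2
P(x) = (-4)·L_0 + 8·L_1
  (-4)·L_0(x) = (1/2)x - 2
  8·L_1(x) = x + 4
Adding term by term: (3/2)x + 2

P(x) = (3/2)x + 2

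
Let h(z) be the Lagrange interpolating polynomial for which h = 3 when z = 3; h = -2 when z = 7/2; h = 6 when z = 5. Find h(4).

Evaluate each Lagrange basis at z = 4:
L_0(4) = (1/2)·(-1)/[(-1/2)·(-2)] = -1/2
L_1(4) = (1)·(-1)/[(1/2)·(-3/2)] = 4/3
L_2(4) = (1)·(1/2)/[(2)·(3/2)] = 1/6
Sum: 3·(-1/2) + (-2)·(4/3) + 6·(1/6) = -19/6

-19/6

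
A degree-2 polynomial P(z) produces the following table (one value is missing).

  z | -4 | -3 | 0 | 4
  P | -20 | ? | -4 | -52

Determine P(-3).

-10

The 3 known values determine P uniquely (degree ≤ 2).
Evaluate each Lagrange basis at z = -3:
L_0(-3) = (-3)·(-7)/[(-4)·(-8)] = 21/32
L_1(-3) = (1)·(-7)/[(4)·(-4)] = 7/16
L_2(-3) = (1)·(-3)/[(8)·(4)] = -3/32
Sum: (-20)·(21/32) + (-4)·(7/16) + (-52)·(-3/32) = -10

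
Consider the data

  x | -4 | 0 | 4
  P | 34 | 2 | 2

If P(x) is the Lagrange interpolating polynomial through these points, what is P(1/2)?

L_0(1/2) = (1/2)·(-7/2)/[(-4)·(-8)] = -7/128
L_1(1/2) = (9/2)·(-7/2)/[(4)·(-4)] = 63/64
L_2(1/2) = (9/2)·(1/2)/[(8)·(4)] = 9/128
Sum: 34·(-7/128) + 2·(63/64) + 2·(9/128) = 1/4

1/4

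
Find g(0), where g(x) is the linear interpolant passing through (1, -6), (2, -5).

L_0(0) = (-2)/[(-1)] = 2
L_1(0) = (-1)/[(1)] = -1
Sum: (-6)·(2) + (-5)·(-1) = -7

-7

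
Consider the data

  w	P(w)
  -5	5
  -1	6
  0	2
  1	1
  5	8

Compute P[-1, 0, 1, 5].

P[-1,0] = (2 - 6) / (0 - (-1)) = -4
P[0,1] = (1 - 2) / (1 - 0) = -1
P[1,5] = (8 - 1) / (5 - 1) = 7/4
P[-1,0,1] = (-1 - (-4)) / (1 - (-1)) = 3/2
P[0,1,5] = (7/4 - (-1)) / (5 - 0) = 11/20
P[-1,0,1,5] = (11/20 - 3/2) / (5 - (-1)) = -19/120

-19/120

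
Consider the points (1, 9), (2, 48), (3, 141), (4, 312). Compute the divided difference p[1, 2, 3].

27

p[1,2] = (48 - 9) / (2 - 1) = 39
p[2,3] = (141 - 48) / (3 - 2) = 93
p[1,2,3] = (93 - 39) / (3 - 1) = 27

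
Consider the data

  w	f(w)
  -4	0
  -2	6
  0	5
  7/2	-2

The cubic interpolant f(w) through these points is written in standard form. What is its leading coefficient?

53/660

L_0(w) = (w + 2)w(w - 7/2) / [-60] = -(1/60)w^3 + (1/40)w^2 + (7/60)w
L_1(w) = (w + 4)w(w - 7/2) / [22] = (1/22)w^3 + (1/44)w^2 - (7/11)w
L_2(w) = (w + 4)(w + 2)(w - 7/2) / [-28] = -(1/28)w^3 - (5/56)w^2 + (13/28)w + 1
L_3(w) = (w + 4)(w + 2)w / [1155/8] = (8/1155)w^3 + (16/385)w^2 + (64/1155)w
f(w) = 0·L_0 + 6·L_1 + 5·L_2 + (-2)·L_3
Only the coefficient of w^3 is needed; take it from each L_i and combine:
0·(-1/60) + 6·(1/22) + 5·(-1/28) + (-2)·(8/1155) = 53/660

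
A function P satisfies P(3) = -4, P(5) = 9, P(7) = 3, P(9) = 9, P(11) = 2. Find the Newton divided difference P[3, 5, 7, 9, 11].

-7/48

P[3,5] = (9 - (-4)) / (5 - 3) = 13/2
P[5,7] = (3 - 9) / (7 - 5) = -3
P[7,9] = (9 - 3) / (9 - 7) = 3
P[9,11] = (2 - 9) / (11 - 9) = -7/2
P[3,5,7] = (-3 - 13/2) / (7 - 3) = -19/8
P[5,7,9] = (3 - (-3)) / (9 - 5) = 3/2
P[7,9,11] = (-7/2 - 3) / (11 - 7) = -13/8
P[3,5,7,9] = (3/2 - (-19/8)) / (9 - 3) = 31/48
P[5,7,9,11] = (-13/8 - 3/2) / (11 - 5) = -25/48
P[3,5,7,9,11] = (-25/48 - 31/48) / (11 - 3) = -7/48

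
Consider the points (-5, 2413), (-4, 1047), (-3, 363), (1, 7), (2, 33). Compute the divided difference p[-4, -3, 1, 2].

p[-4,-3] = (363 - 1047) / (-3 - (-4)) = -684
p[-3,1] = (7 - 363) / (1 - (-3)) = -89
p[1,2] = (33 - 7) / (2 - 1) = 26
p[-4,-3,1] = (-89 - (-684)) / (1 - (-4)) = 119
p[-3,1,2] = (26 - (-89)) / (2 - (-3)) = 23
p[-4,-3,1,2] = (23 - 119) / (2 - (-4)) = -16

-16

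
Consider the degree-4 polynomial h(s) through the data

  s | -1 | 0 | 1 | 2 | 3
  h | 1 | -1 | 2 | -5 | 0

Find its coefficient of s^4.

L_0(s) = s(s - 1)(s - 2)(s - 3) / [24] = (1/24)s^4 - (1/4)s^3 + (11/24)s^2 - (1/4)s
L_1(s) = (s + 1)(s - 1)(s - 2)(s - 3) / [-6] = -(1/6)s^4 + (5/6)s^3 - (5/6)s^2 - (5/6)s + 1
L_2(s) = (s + 1)s(s - 2)(s - 3) / [4] = (1/4)s^4 - s^3 + (1/4)s^2 + (3/2)s
L_3(s) = (s + 1)s(s - 1)(s - 3) / [-6] = -(1/6)s^4 + (1/2)s^3 + (1/6)s^2 - (1/2)s
L_4(s) = (s + 1)s(s - 1)(s - 2) / [24] = (1/24)s^4 - (1/12)s^3 - (1/24)s^2 + (1/12)s
h(s) = 1·L_0 + (-1)·L_1 + 2·L_2 + (-5)·L_3 + 0·L_4
Only the coefficient of s^4 is needed; take it from each L_i and combine:
1·(1/24) + (-1)·(-1/6) + 2·(1/4) + (-5)·(-1/6) + 0·(1/24) = 37/24

37/24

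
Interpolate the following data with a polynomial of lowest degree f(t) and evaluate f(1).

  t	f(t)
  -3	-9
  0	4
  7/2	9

L_0(1) = (1)·(-5/2)/[(-3)·(-13/2)] = -5/39
L_1(1) = (4)·(-5/2)/[(3)·(-7/2)] = 20/21
L_2(1) = (4)·(1)/[(13/2)·(7/2)] = 16/91
Sum: (-9)·(-5/39) + 4·(20/21) + 9·(16/91) = 1787/273

1787/273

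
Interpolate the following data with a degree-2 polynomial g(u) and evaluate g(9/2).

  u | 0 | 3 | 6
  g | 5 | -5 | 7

Evaluate each Lagrange basis at u = 9/2:
L_0(9/2) = (3/2)·(-3/2)/[(-3)·(-6)] = -1/8
L_1(9/2) = (9/2)·(-3/2)/[(3)·(-3)] = 3/4
L_2(9/2) = (9/2)·(3/2)/[(6)·(3)] = 3/8
Sum: 5·(-1/8) + (-5)·(3/4) + 7·(3/8) = -7/4

-7/4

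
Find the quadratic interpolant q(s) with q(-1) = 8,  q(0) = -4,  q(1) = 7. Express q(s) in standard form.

Newton's divided differences:
q[-1,0] = (-4 - 8) / (0 - (-1)) = -12
q[0,1] = (7 - (-4)) / (1 - 0) = 11
q[-1,0,1] = (11 - (-12)) / (1 - (-1)) = 23/2
q(s) = 8 + (-12)·(s + 1) + (23/2)·(s + 1)s
Expanding: q(s) = (23/2)s^2 - (1/2)s - 4

q(s) = (23/2)s^2 - (1/2)s - 4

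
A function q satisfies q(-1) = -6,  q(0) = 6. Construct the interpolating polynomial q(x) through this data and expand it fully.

q(x) = 12x + 6

Build the Lagrange basis polynomials:
L_0(x) = x / [-1] = -x
L_1(x) = (x + 1) / [1] = x + 1
q(x) = (-6)·L_0 + 6·L_1
  (-6)·L_0(x) = 6x
  6·L_1(x) = 6x + 6
Adding term by term: 12x + 6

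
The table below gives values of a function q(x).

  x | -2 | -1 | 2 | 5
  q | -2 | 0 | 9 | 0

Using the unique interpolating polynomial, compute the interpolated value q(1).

46/7

L_0(1) = (2)·(-1)·(-4)/[(-1)·(-4)·(-7)] = -2/7
L_1(1) = (3)·(-1)·(-4)/[(1)·(-3)·(-6)] = 2/3
L_2(1) = (3)·(2)·(-4)/[(4)·(3)·(-3)] = 2/3
L_3(1) = (3)·(2)·(-1)/[(7)·(6)·(3)] = -1/21
Sum: (-2)·(-2/7) + 0 + 9·(2/3) + 0 = 46/7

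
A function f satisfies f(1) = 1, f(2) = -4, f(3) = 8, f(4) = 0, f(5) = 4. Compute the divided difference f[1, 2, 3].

f[1,2] = (-4 - 1) / (2 - 1) = -5
f[2,3] = (8 - (-4)) / (3 - 2) = 12
f[1,2,3] = (12 - (-5)) / (3 - 1) = 17/2

17/2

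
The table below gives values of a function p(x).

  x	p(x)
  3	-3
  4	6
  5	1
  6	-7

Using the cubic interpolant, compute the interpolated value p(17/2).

513/16

Evaluate each Lagrange basis at x = 17/2:
L_0(17/2) = (9/2)·(7/2)·(5/2)/[(-1)·(-2)·(-3)] = -105/16
L_1(17/2) = (11/2)·(7/2)·(5/2)/[(1)·(-1)·(-2)] = 385/16
L_2(17/2) = (11/2)·(9/2)·(5/2)/[(2)·(1)·(-1)] = -495/16
L_3(17/2) = (11/2)·(9/2)·(7/2)/[(3)·(2)·(1)] = 231/16
Sum: (-3)·(-105/16) + 6·(385/16) + 1·(-495/16) + (-7)·(231/16) = 513/16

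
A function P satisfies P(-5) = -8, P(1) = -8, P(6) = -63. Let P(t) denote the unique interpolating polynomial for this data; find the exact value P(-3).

Evaluate each Lagrange basis at t = -3:
L_0(-3) = (-4)·(-9)/[(-6)·(-11)] = 6/11
L_1(-3) = (2)·(-9)/[(6)·(-5)] = 3/5
L_2(-3) = (2)·(-4)/[(11)·(5)] = -8/55
Sum: (-8)·(6/11) + (-8)·(3/5) + (-63)·(-8/55) = 0

0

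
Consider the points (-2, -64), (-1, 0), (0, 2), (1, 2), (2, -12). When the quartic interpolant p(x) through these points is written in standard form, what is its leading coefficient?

The leading coefficient equals the top divided difference p[-2,-1,0,1,2].
p[-2,-1] = (0 - (-64)) / (-1 - (-2)) = 64
p[-1,0] = (2 - 0) / (0 - (-1)) = 2
p[0,1] = (2 - 2) / (1 - 0) = 0
p[1,2] = (-12 - 2) / (2 - 1) = -14
p[-2,-1,0] = (2 - 64) / (0 - (-2)) = -31
p[-1,0,1] = (0 - 2) / (1 - (-1)) = -1
p[0,1,2] = (-14 - 0) / (2 - 0) = -7
p[-2,-1,0,1] = (-1 - (-31)) / (1 - (-2)) = 10
p[-1,0,1,2] = (-7 - (-1)) / (2 - (-1)) = -2
p[-2,-1,0,1,2] = (-2 - 10) / (2 - (-2)) = -3

-3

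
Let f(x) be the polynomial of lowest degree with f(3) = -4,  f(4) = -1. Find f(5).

L_0(5) = (1)/[(-1)] = -1
L_1(5) = (2)/[(1)] = 2
Sum: (-4)·(-1) + (-1)·(2) = 2

2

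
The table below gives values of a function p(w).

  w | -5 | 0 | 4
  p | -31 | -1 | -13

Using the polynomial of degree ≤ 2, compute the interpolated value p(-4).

-21

Evaluate each Lagrange basis at w = -4:
L_0(-4) = (-4)·(-8)/[(-5)·(-9)] = 32/45
L_1(-4) = (1)·(-8)/[(5)·(-4)] = 2/5
L_2(-4) = (1)·(-4)/[(9)·(4)] = -1/9
Sum: (-31)·(32/45) + (-1)·(2/5) + (-13)·(-1/9) = -21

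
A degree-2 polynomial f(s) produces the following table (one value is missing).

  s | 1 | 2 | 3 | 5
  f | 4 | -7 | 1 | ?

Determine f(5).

The 3 known values determine f uniquely (degree ≤ 2).
Evaluate each Lagrange basis at s = 5:
L_0(5) = (3)·(2)/[(-1)·(-2)] = 3
L_1(5) = (4)·(2)/[(1)·(-1)] = -8
L_2(5) = (4)·(3)/[(2)·(1)] = 6
Sum: 4·(3) + (-7)·(-8) + 1·(6) = 74

74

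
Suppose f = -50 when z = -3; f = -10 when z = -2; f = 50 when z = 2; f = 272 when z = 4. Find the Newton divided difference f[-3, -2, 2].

f[-3,-2] = (-10 - (-50)) / (-2 - (-3)) = 40
f[-2,2] = (50 - (-10)) / (2 - (-2)) = 15
f[-3,-2,2] = (15 - 40) / (2 - (-3)) = -5

-5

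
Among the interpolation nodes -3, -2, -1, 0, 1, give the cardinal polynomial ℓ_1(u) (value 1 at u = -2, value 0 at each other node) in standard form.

ℓ_1(u) = (u + 3)(u + 1)u(u - 1) / [(1)·(-1)·(-2)·(-3)]
       = (u^4 + 3u^3 - u^2 - 3u) / (-6)

ℓ_1(u) = -(1/6)u^4 - (1/2)u^3 + (1/6)u^2 + (1/2)u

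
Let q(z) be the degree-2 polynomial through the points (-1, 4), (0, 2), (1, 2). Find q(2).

4

Evaluate each Lagrange basis at z = 2:
L_0(2) = (2)·(1)/[(-1)·(-2)] = 1
L_1(2) = (3)·(1)/[(1)·(-1)] = -3
L_2(2) = (3)·(2)/[(2)·(1)] = 3
Sum: 4·(1) + 2·(-3) + 2·(3) = 4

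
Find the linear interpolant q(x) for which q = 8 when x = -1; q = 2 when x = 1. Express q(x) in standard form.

L_0(x) = (x - 1) / [-2] = -(1/2)x + 1/2
L_1(x) = (x + 1) / [2] = (1/2)x + 1/2
q(x) = 8·L_0 + 2·L_1
  8·L_0(x) = -4x + 4
  2·L_1(x) = x + 1
Adding term by term: -3x + 5

q(x) = -3x + 5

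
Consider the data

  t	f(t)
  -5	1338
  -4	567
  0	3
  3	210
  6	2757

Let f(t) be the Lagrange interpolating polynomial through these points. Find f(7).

5022

Evaluate each Lagrange basis at t = 7:
L_0(7) = (11)·(7)·(4)·(1)/[(-1)·(-5)·(-8)·(-11)] = 7/10
L_1(7) = (12)·(7)·(4)·(1)/[(1)·(-4)·(-7)·(-10)] = -6/5
L_2(7) = (12)·(11)·(4)·(1)/[(5)·(4)·(-3)·(-6)] = 22/15
L_3(7) = (12)·(11)·(7)·(1)/[(8)·(7)·(3)·(-3)] = -11/6
L_4(7) = (12)·(11)·(7)·(4)/[(11)·(10)·(6)·(3)] = 28/15
Sum: 1338·(7/10) + 567·(-6/5) + 3·(22/15) + 210·(-11/6) + 2757·(28/15) = 5022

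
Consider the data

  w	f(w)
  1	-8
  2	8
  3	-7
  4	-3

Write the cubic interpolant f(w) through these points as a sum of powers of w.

Build the Lagrange basis polynomials:
L_0(w) = (w - 2)(w - 3)(w - 4) / [-6] = -(1/6)w^3 + (3/2)w^2 - (13/3)w + 4
L_1(w) = (w - 1)(w - 3)(w - 4) / [2] = (1/2)w^3 - 4w^2 + (19/2)w - 6
L_2(w) = (w - 1)(w - 2)(w - 4) / [-2] = -(1/2)w^3 + (7/2)w^2 - 7w + 4
L_3(w) = (w - 1)(w - 2)(w - 3) / [6] = (1/6)w^3 - w^2 + (11/6)w - 1
f(w) = (-8)·L_0 + 8·L_1 + (-7)·L_2 + (-3)·L_3
  (-8)·L_0(w) = (4/3)w^3 - 12w^2 + (104/3)w - 32
  8·L_1(w) = 4w^3 - 32w^2 + 76w - 48
  (-7)·L_2(w) = (7/2)w^3 - (49/2)w^2 + 49w - 28
  (-3)·L_3(w) = -(1/2)w^3 + 3w^2 - (11/2)w + 3
Adding term by term: (25/3)w^3 - (131/2)w^2 + (925/6)w - 105

f(w) = (25/3)w^3 - (131/2)w^2 + (925/6)w - 105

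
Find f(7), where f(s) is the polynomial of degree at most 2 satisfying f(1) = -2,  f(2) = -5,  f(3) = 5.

175

Using Newton's divided-difference form:
f[1,2] = (-5 - (-2)) / (2 - 1) = -3
f[2,3] = (5 - (-5)) / (3 - 2) = 10
f[1,2,3] = (10 - (-3)) / (3 - 1) = 13/2
f(7) = -2 + (-3)·(6) + (13/2)·(6)·(5) = 175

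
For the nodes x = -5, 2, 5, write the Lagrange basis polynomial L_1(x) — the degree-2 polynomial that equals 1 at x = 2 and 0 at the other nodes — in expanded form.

L_1(x) = -(1/21)x^2 + 25/21

L_1(x) = (x + 5)(x - 5) / [(7)·(-3)]
       = (x^2 - 25) / (-21)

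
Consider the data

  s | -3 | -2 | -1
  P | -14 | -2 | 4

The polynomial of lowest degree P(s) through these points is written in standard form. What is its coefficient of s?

-3

Build the Lagrange basis polynomials:
L_0(s) = (s + 2)(s + 1) / [2] = (1/2)s^2 + (3/2)s + 1
L_1(s) = (s + 3)(s + 1) / [-1] = -s^2 - 4s - 3
L_2(s) = (s + 3)(s + 2) / [2] = (1/2)s^2 + (5/2)s + 3
P(s) = (-14)·L_0 + (-2)·L_1 + 4·L_2
Only the coefficient of s is needed; take it from each L_i and combine:
(-14)·(3/2) + (-2)·(-4) + 4·(5/2) = -3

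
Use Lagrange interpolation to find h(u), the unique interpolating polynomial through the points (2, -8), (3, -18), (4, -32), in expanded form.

h(u) = -2u^2

Build the Lagrange basis polynomials:
L_0(u) = (u - 3)(u - 4) / [2] = (1/2)u^2 - (7/2)u + 6
L_1(u) = (u - 2)(u - 4) / [-1] = -u^2 + 6u - 8
L_2(u) = (u - 2)(u - 3) / [2] = (1/2)u^2 - (5/2)u + 3
h(u) = (-8)·L_0 + (-18)·L_1 + (-32)·L_2
  (-8)·L_0(u) = -4u^2 + 28u - 48
  (-18)·L_1(u) = 18u^2 - 108u + 144
  (-32)·L_2(u) = -16u^2 + 80u - 96
Adding term by term: -2u^2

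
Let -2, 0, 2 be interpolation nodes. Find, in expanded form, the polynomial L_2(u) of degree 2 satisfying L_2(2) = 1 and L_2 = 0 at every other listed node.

L_2(u) = (u + 2)u / [(4)·(2)]
       = (u^2 + 2u) / (8)

L_2(u) = (1/8)u^2 + (1/4)u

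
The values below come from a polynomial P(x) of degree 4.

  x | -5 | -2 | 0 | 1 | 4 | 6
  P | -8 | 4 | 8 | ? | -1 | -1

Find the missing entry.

3881/528

The 5 known values determine P uniquely (degree ≤ 4).
L_0(1) = (3)·(1)·(-3)·(-5)/[(-3)·(-5)·(-9)·(-11)] = 1/33
L_1(1) = (6)·(1)·(-3)·(-5)/[(3)·(-2)·(-6)·(-8)] = -5/16
L_2(1) = (6)·(3)·(-3)·(-5)/[(5)·(2)·(-4)·(-6)] = 9/8
L_3(1) = (6)·(3)·(1)·(-5)/[(9)·(6)·(4)·(-2)] = 5/24
L_4(1) = (6)·(3)·(1)·(-3)/[(11)·(8)·(6)·(2)] = -9/176
Sum: (-8)·(1/33) + 4·(-5/16) + 8·(9/8) + (-1)·(5/24) + (-1)·(-9/176) = 3881/528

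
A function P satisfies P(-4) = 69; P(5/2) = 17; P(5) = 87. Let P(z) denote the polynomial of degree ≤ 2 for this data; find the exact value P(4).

Evaluate each Lagrange basis at z = 4:
L_0(4) = (3/2)·(-1)/[(-13/2)·(-9)] = -1/39
L_1(4) = (8)·(-1)/[(13/2)·(-5/2)] = 32/65
L_2(4) = (8)·(3/2)/[(9)·(5/2)] = 8/15
Sum: 69·(-1/39) + 17·(32/65) + 87·(8/15) = 53

53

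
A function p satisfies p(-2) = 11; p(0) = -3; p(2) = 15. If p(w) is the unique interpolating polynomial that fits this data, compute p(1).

Evaluate each Lagrange basis at w = 1:
L_0(1) = (1)·(-1)/[(-2)·(-4)] = -1/8
L_1(1) = (3)·(-1)/[(2)·(-2)] = 3/4
L_2(1) = (3)·(1)/[(4)·(2)] = 3/8
Sum: 11·(-1/8) + (-3)·(3/4) + 15·(3/8) = 2

2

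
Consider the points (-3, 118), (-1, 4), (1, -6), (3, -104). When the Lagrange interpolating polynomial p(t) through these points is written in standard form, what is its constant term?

-2

L_0(t) = (t + 1)(t - 1)(t - 3) / [-48] = -(1/48)t^3 + (1/16)t^2 + (1/48)t - 1/16
L_1(t) = (t + 3)(t - 1)(t - 3) / [16] = (1/16)t^3 - (1/16)t^2 - (9/16)t + 9/16
L_2(t) = (t + 3)(t + 1)(t - 3) / [-16] = -(1/16)t^3 - (1/16)t^2 + (9/16)t + 9/16
L_3(t) = (t + 3)(t + 1)(t - 1) / [48] = (1/48)t^3 + (1/16)t^2 - (1/48)t - 1/16
p(t) = 118·L_0 + 4·L_1 + (-6)·L_2 + (-104)·L_3
Only the constant term is needed; take it from each L_i and combine:
118·(-1/16) + 4·(9/16) + (-6)·(9/16) + (-104)·(-1/16) = -2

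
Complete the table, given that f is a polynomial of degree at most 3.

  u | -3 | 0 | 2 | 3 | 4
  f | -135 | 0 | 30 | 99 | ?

The 4 known values determine f uniquely (degree ≤ 3).
Evaluate each Lagrange basis at u = 4:
L_0(4) = (4)·(2)·(1)/[(-3)·(-5)·(-6)] = -4/45
L_1(4) = (7)·(2)·(1)/[(3)·(-2)·(-3)] = 7/9
L_2(4) = (7)·(4)·(1)/[(5)·(2)·(-1)] = -14/5
L_3(4) = (7)·(4)·(2)/[(6)·(3)·(1)] = 28/9
Sum: (-135)·(-4/45) + 0 + 30·(-14/5) + 99·(28/9) = 236

236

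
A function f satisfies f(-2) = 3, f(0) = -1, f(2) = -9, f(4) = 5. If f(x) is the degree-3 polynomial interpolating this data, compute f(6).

Using Newton's divided-difference form:
f[-2,0] = (-1 - 3) / (0 - (-2)) = -2
f[0,2] = (-9 - (-1)) / (2 - 0) = -4
f[2,4] = (5 - (-9)) / (4 - 2) = 7
f[-2,0,2] = (-4 - (-2)) / (2 - (-2)) = -1/2
f[0,2,4] = (7 - (-4)) / (4 - 0) = 11/4
f[-2,0,2,4] = (11/4 - (-1/2)) / (4 - (-2)) = 13/24
f(6) = 3 + (-2)·(8) + (-1/2)·(8)·(6) + (13/24)·(8)·(6)·(4) = 67

67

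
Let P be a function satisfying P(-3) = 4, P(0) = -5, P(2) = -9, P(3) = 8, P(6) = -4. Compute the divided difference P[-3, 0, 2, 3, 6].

-1063/3240

P[-3,0] = (-5 - 4) / (0 - (-3)) = -3
P[0,2] = (-9 - (-5)) / (2 - 0) = -2
P[2,3] = (8 - (-9)) / (3 - 2) = 17
P[3,6] = (-4 - 8) / (6 - 3) = -4
P[-3,0,2] = (-2 - (-3)) / (2 - (-3)) = 1/5
P[0,2,3] = (17 - (-2)) / (3 - 0) = 19/3
P[2,3,6] = (-4 - 17) / (6 - 2) = -21/4
P[-3,0,2,3] = (19/3 - 1/5) / (3 - (-3)) = 46/45
P[0,2,3,6] = (-21/4 - 19/3) / (6 - 0) = -139/72
P[-3,0,2,3,6] = (-139/72 - 46/45) / (6 - (-3)) = -1063/3240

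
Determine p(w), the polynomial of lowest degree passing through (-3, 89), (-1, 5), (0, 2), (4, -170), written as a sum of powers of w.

Build the Lagrange basis polynomials:
L_0(w) = (w + 1)w(w - 4) / [-42] = -(1/42)w^3 + (1/14)w^2 + (2/21)w
L_1(w) = (w + 3)w(w - 4) / [10] = (1/10)w^3 - (1/10)w^2 - (6/5)w
L_2(w) = (w + 3)(w + 1)(w - 4) / [-12] = -(1/12)w^3 + (13/12)w + 1
L_3(w) = (w + 3)(w + 1)w / [140] = (1/140)w^3 + (1/35)w^2 + (3/140)w
p(w) = 89·L_0 + 5·L_1 + 2·L_2 + (-170)·L_3
  89·L_0(w) = -(89/42)w^3 + (89/14)w^2 + (178/21)w
  5·L_1(w) = (1/2)w^3 - (1/2)w^2 - 6w
  2·L_2(w) = -(1/6)w^3 + (13/6)w + 2
  (-170)·L_3(w) = -(17/14)w^3 - (34/7)w^2 - (51/14)w
Adding term by term: -3w^3 + w^2 + w + 2

p(w) = -3w^3 + w^2 + w + 2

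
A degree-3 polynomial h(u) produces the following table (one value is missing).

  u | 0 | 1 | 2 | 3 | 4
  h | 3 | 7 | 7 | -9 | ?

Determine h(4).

The 4 known values determine h uniquely (degree ≤ 3).
Evaluate each Lagrange basis at u = 4:
L_0(4) = (3)·(2)·(1)/[(-1)·(-2)·(-3)] = -1
L_1(4) = (4)·(2)·(1)/[(1)·(-1)·(-2)] = 4
L_2(4) = (4)·(3)·(1)/[(2)·(1)·(-1)] = -6
L_3(4) = (4)·(3)·(2)/[(3)·(2)·(1)] = 4
Sum: 3·(-1) + 7·(4) + 7·(-6) + (-9)·(4) = -53

-53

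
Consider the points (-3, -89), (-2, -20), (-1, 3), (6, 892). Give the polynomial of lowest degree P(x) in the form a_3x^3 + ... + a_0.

L_0(x) = (x + 2)(x + 1)(x - 6) / [-18] = -(1/18)x^3 + (1/6)x^2 + (8/9)x + 2/3
L_1(x) = (x + 3)(x + 1)(x - 6) / [8] = (1/8)x^3 - (1/4)x^2 - (21/8)x - 9/4
L_2(x) = (x + 3)(x + 2)(x - 6) / [-14] = -(1/14)x^3 + (1/14)x^2 + (12/7)x + 18/7
L_3(x) = (x + 3)(x + 2)(x + 1) / [504] = (1/504)x^3 + (1/84)x^2 + (11/504)x + 1/84
P(x) = (-89)·L_0 + (-20)·L_1 + 3·L_2 + 892·L_3
  (-89)·L_0(x) = (89/18)x^3 - (89/6)x^2 - (712/9)x - 178/3
  (-20)·L_1(x) = -(5/2)x^3 + 5x^2 + (105/2)x + 45
  3·L_2(x) = -(3/14)x^3 + (3/14)x^2 + (36/7)x + 54/7
  892·L_3(x) = (223/126)x^3 + (223/21)x^2 + (2453/126)x + 223/21
Adding term by term: 4x^3 + x^2 - 2x + 4

P(x) = 4x^3 + x^2 - 2x + 4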